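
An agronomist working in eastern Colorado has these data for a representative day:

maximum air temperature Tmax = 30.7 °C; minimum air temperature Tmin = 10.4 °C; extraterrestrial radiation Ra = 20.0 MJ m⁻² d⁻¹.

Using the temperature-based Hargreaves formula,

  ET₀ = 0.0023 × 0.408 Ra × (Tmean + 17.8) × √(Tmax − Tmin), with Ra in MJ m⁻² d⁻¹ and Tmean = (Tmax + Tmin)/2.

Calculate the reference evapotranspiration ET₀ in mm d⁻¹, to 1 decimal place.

Tmean = (30.7 + 10.4)/2 = 20.55 °C
0.408 Ra = 0.408 × 20.0 = 8.1600 mm/d equivalent
ET₀ = 0.0023 × 8.1600 × (20.55 + 17.8) × √20.3 = 0.0023 × 8.1600 × 38.35 × 4.5056 = 3.2429 mm/d

3.2 mm d⁻¹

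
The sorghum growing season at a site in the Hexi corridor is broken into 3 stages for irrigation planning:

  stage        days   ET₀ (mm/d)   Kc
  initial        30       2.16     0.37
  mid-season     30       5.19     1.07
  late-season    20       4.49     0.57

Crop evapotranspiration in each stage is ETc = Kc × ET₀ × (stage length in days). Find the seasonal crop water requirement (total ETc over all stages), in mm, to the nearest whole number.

242 mm

initial: 0.37 × 2.16 × 30 = 23.98 mm
mid-season: 1.07 × 5.19 × 30 = 166.60 mm
late-season: 0.57 × 4.49 × 20 = 51.19 mm
Seasonal total = 241.77 mm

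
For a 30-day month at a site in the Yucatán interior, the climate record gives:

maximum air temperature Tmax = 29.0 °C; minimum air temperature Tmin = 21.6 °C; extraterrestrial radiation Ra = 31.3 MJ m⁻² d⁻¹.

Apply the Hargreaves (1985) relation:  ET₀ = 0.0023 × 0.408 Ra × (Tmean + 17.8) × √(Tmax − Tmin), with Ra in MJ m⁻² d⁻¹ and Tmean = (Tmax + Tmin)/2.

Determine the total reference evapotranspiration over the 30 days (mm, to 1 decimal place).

Tmean = (29.0 + 21.6)/2 = 25.30 °C
0.408 Ra = 0.408 × 31.3 = 12.7704 mm/d equivalent
ET₀ = 0.0023 × 12.7704 × (25.30 + 17.8) × √7.4 = 0.0023 × 12.7704 × 43.10 × 2.7203 = 3.4437 mm/d
Over 30 days: 3.4437 × 30 = 103.311 mm

103.3 mm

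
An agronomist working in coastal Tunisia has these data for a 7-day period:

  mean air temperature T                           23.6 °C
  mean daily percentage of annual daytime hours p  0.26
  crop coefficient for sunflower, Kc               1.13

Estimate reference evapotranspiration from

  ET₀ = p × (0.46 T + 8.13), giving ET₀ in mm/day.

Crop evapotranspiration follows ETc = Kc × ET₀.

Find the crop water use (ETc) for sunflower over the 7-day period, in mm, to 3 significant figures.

39.0 mm

ET₀ = 0.26 × (0.46 × 23.6 + 8.13) = 0.26 × 18.986 = 4.9364 mm/d
ETc = Kc × ET₀ = 1.13 × 4.9364 = 5.5781 mm/d
Over 7 days: 5.5781 × 7 = 39.047 mm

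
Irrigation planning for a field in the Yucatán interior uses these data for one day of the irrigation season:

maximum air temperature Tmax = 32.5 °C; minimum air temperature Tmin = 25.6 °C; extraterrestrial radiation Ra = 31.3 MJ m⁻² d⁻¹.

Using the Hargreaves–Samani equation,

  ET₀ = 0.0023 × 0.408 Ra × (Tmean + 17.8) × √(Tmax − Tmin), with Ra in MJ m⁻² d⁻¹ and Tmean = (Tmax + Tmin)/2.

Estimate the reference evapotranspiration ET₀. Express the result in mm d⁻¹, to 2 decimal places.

3.61 mm d⁻¹

Tmean = (32.5 + 25.6)/2 = 29.05 °C
0.408 Ra = 0.408 × 31.3 = 12.7704 mm/d equivalent
ET₀ = 0.0023 × 12.7704 × (29.05 + 17.8) × √6.9 = 0.0023 × 12.7704 × 46.85 × 2.6268 = 3.6147 mm/d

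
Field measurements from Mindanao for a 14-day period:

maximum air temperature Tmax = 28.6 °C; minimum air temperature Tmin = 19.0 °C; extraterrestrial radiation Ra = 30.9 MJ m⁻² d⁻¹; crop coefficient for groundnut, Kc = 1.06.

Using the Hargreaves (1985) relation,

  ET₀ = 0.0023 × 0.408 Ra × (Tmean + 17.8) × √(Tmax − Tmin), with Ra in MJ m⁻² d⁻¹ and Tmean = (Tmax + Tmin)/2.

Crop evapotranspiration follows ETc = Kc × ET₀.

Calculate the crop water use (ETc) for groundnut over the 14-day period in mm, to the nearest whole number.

Tmean = (28.6 + 19.0)/2 = 23.80 °C
0.408 Ra = 0.408 × 30.9 = 12.6072 mm/d equivalent
ET₀ = 0.0023 × 12.6072 × (23.80 + 17.8) × √9.6 = 0.0023 × 12.6072 × 41.60 × 3.0984 = 3.7375 mm/d
ETc = Kc × ET₀ = 1.06 × 3.7375 = 3.9618 mm/d
Over 14 days: 3.9618 × 14 = 55.465 mm

55 mm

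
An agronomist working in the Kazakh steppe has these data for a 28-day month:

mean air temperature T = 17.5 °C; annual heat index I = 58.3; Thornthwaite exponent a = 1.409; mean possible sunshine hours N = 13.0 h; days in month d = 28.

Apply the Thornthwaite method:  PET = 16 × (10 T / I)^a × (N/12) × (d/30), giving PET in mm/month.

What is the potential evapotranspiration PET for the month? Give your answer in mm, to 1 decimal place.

76.1 mm

10T/I = 10 × 17.5 / 58.3 = 3.0017
(10T/I)^a = 3.0017^1.409 = 4.7056
Uncorrected PET = 16 × 4.7056 = 75.290 mm
Correction = (N/12)(d/30) = (13.0/12)(28/30) = 1.0111
PET = 75.290 × 1.0111 = 76.126 mm/month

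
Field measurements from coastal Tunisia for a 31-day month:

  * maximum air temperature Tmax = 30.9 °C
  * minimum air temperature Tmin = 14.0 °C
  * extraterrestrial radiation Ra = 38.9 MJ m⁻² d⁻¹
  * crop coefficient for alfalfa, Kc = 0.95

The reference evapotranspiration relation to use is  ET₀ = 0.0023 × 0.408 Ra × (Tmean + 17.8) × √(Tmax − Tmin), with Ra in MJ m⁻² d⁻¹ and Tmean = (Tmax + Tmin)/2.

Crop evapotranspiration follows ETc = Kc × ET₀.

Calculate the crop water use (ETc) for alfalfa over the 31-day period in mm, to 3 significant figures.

Tmean = (30.9 + 14.0)/2 = 22.45 °C
0.408 Ra = 0.408 × 38.9 = 15.8712 mm/d equivalent
ET₀ = 0.0023 × 15.8712 × (22.45 + 17.8) × √16.9 = 0.0023 × 15.8712 × 40.25 × 4.1110 = 6.0402 mm/d
ETc = Kc × ET₀ = 0.95 × 6.0402 = 5.7382 mm/d
Over 31 days: 5.7382 × 31 = 177.884 mm

178 mm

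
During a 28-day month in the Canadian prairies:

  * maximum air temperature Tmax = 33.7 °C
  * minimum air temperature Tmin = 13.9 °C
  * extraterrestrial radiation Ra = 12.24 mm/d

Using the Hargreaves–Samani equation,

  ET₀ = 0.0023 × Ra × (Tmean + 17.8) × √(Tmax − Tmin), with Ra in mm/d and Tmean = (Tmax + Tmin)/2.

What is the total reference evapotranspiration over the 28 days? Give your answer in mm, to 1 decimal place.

Tmean = (33.7 + 13.9)/2 = 23.80 °C
ET₀ = 0.0023 × 12.24 × (23.80 + 17.8) × √19.8 = 0.0023 × 12.24 × 41.60 × 4.4497 = 5.2111 mm/d
Over 28 days: 5.2111 × 28 = 145.911 mm

145.9 mm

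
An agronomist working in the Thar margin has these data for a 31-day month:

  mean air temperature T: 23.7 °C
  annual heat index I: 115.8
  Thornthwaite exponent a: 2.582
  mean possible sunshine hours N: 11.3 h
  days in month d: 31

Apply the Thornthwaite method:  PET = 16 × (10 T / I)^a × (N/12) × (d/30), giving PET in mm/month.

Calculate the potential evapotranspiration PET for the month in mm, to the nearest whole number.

99 mm

10T/I = 10 × 23.7 / 115.8 = 2.0466
(10T/I)^a = 2.0466^2.582 = 6.3546
Uncorrected PET = 16 × 6.3546 = 101.674 mm
Correction = (N/12)(d/30) = (11.3/12)(31/30) = 0.9731
PET = 101.674 × 0.9731 = 98.939 mm/month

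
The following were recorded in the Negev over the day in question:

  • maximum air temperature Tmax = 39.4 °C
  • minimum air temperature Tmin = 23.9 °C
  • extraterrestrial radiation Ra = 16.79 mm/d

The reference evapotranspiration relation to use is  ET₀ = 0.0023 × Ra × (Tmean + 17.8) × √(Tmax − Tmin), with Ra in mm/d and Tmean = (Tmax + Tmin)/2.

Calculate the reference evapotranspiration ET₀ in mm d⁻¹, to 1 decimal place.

Tmean = (39.4 + 23.9)/2 = 31.65 °C
ET₀ = 0.0023 × 16.79 × (31.65 + 17.8) × √15.5 = 0.0023 × 16.79 × 49.45 × 3.9370 = 7.5181 mm/d

7.5 mm d⁻¹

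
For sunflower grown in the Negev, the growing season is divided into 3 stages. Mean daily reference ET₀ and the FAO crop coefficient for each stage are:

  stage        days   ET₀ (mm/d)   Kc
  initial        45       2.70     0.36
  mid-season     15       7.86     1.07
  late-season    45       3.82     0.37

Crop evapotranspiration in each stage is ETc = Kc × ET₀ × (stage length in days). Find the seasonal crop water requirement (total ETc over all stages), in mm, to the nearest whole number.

233 mm

initial: 0.36 × 2.70 × 45 = 43.74 mm
mid-season: 1.07 × 7.86 × 15 = 126.15 mm
late-season: 0.37 × 3.82 × 45 = 63.60 mm
Seasonal total = 233.49 mm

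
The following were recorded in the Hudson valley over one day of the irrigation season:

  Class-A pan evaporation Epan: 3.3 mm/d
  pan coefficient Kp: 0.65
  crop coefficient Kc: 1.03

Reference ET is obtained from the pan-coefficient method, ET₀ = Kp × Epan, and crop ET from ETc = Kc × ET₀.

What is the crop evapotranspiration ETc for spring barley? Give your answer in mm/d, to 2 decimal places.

ET₀ = 0.65 × 3.3 = 2.1450 mm/d
ETc = Kc × ET₀ = 1.03 × 2.1450 = 2.2094 mm/d

2.21 mm/d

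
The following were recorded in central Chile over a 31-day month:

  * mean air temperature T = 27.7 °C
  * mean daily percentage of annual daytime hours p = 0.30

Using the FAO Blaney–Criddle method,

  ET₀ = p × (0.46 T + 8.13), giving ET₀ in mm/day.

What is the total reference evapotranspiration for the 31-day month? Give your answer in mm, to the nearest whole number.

194 mm

ET₀ = 0.30 × (0.46 × 27.7 + 8.13) = 0.30 × 20.872 = 6.2616 mm/d
Monthly total = 6.2616 × 31 = 194.110 mm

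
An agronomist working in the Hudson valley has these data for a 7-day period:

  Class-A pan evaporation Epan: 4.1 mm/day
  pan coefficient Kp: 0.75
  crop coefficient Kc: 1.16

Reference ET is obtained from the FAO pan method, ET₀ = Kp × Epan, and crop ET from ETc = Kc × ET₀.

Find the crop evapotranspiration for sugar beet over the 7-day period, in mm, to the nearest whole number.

ET₀ = 0.75 × 4.1 = 3.0750 mm/d
ETc = Kc × ET₀ = 1.16 × 3.0750 = 3.5670 mm/d
Over 7 days: 3.5670 × 7 = 24.969 mm

25 mm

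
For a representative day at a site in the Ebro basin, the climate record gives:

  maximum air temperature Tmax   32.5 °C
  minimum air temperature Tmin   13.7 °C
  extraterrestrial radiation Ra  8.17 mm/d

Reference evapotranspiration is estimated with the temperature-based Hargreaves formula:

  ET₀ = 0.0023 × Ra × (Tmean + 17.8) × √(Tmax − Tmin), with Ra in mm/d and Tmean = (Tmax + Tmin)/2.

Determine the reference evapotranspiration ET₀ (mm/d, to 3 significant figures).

3.33 mm/d

Tmean = (32.5 + 13.7)/2 = 23.10 °C
ET₀ = 0.0023 × 8.17 × (23.10 + 17.8) × √18.8 = 0.0023 × 8.17 × 40.90 × 4.3359 = 3.3324 mm/d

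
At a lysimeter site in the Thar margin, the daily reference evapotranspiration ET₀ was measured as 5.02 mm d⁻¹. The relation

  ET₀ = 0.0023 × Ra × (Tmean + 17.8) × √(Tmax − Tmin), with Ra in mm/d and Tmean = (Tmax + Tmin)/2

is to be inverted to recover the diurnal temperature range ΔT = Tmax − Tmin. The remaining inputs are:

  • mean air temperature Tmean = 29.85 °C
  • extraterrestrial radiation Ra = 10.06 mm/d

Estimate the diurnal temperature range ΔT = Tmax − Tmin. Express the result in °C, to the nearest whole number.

21 °C

√ΔT = ET₀ / [0.0023 × Ra × (Tmean+17.8)] = 5.02 / (0.0023 × 10.06 × 47.65) = 4.5532
ΔT = 4.5532² = 20.732 °C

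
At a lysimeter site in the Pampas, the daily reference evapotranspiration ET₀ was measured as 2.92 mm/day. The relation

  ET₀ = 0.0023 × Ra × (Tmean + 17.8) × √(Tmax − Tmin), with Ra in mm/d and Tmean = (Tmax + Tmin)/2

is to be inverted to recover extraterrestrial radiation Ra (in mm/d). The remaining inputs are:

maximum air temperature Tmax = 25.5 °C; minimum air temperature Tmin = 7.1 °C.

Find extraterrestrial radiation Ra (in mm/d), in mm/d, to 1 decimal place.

8.7 mm/d

Tmean = 16.30 °C; √ΔT = 4.2895
Ra = ET₀ / [0.0023 × (Tmean+17.8) × √ΔT] = 2.92 / (0.0023 × 34.10 × 4.2895) = 8.679 mm/d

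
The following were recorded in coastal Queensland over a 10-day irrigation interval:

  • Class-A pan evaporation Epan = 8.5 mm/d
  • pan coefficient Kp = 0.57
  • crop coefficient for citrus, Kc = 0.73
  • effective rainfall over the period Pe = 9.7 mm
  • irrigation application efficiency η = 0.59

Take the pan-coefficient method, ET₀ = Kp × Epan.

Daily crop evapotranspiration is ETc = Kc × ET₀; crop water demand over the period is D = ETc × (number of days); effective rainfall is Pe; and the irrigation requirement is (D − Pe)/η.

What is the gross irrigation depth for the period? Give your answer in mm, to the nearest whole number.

44 mm

ET₀ = 0.57 × 8.5 = 4.8450 mm/d
ETc = Kc × ET₀ = 0.73 × 4.8450 = 3.5369 mm/d
Crop demand D = ETc × 10 d = 3.5369 × 10 = 35.369 mm
D − Pe = 35.369 − 9.7 = 25.669 mm
Gross irrigation = 25.669 / 0.59 = 43.507 mm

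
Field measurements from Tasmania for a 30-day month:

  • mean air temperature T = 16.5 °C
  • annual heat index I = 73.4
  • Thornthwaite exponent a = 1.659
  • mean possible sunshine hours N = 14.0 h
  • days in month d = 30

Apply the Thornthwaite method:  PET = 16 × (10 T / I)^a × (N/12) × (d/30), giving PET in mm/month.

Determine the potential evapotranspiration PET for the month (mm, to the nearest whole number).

10T/I = 10 × 16.5 / 73.4 = 2.2480
(10T/I)^a = 2.2480^1.659 = 3.8338
Uncorrected PET = 16 × 3.8338 = 61.341 mm
Correction = (N/12)(d/30) = (14.0/12)(30/30) = 1.1667
PET = 61.341 × 1.1667 = 71.567 mm/month

72 mm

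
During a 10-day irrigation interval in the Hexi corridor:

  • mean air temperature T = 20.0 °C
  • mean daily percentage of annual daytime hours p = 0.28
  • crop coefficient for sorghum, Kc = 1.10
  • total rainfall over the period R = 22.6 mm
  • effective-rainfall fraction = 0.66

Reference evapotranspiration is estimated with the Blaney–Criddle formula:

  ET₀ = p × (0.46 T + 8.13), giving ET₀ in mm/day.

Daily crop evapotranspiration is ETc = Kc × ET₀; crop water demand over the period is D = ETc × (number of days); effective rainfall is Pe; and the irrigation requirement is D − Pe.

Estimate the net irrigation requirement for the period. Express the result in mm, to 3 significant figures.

ET₀ = 0.28 × (0.46 × 20.0 + 8.13) = 0.28 × 17.330 = 4.8524 mm/d
ETc = Kc × ET₀ = 1.10 × 4.8524 = 5.3376 mm/d
Crop demand D = ETc × 10 d = 5.3376 × 10 = 53.376 mm
Pe = 0.66 × 22.6 = 14.916 mm
D − Pe = 53.376 − 14.916 = 38.460 mm

38.5 mm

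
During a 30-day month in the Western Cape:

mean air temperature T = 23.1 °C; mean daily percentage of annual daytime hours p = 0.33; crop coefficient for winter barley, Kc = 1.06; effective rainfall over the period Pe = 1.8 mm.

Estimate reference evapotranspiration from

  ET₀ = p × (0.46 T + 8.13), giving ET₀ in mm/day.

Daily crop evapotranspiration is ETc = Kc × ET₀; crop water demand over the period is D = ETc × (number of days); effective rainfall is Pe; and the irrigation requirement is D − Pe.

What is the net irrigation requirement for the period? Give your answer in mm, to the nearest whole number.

ET₀ = 0.33 × (0.46 × 23.1 + 8.13) = 0.33 × 18.756 = 6.1895 mm/d
ETc = Kc × ET₀ = 1.06 × 6.1895 = 6.5609 mm/d
Crop demand D = ETc × 30 d = 6.5609 × 30 = 196.827 mm
D − Pe = 196.827 − 1.8 = 195.027 mm

195 mm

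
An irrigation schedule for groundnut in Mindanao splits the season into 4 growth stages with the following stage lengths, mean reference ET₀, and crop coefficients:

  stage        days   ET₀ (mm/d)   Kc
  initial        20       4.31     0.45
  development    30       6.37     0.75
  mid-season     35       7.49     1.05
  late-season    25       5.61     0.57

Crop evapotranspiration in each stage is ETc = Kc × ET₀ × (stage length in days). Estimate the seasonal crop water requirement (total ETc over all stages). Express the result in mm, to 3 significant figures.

initial: 0.45 × 4.31 × 20 = 38.79 mm
development: 0.75 × 6.37 × 30 = 143.33 mm
mid-season: 1.05 × 7.49 × 35 = 275.26 mm
late-season: 0.57 × 5.61 × 25 = 79.94 mm
Seasonal total = 537.32 mm

537 mm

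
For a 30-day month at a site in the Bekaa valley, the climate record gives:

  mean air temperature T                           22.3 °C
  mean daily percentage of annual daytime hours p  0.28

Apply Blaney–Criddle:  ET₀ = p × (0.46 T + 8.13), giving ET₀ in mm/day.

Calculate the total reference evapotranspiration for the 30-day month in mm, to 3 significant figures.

154 mm

ET₀ = 0.28 × (0.46 × 22.3 + 8.13) = 0.28 × 18.388 = 5.1486 mm/d
Monthly total = 5.1486 × 30 = 154.458 mm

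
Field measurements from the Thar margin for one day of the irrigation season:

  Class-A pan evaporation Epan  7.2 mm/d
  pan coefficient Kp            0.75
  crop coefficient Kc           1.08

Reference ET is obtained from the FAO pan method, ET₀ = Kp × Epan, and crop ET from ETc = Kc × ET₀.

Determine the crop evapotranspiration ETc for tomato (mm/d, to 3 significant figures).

5.83 mm/d

ET₀ = 0.75 × 7.2 = 5.4000 mm/d
ETc = Kc × ET₀ = 1.08 × 5.4000 = 5.8320 mm/d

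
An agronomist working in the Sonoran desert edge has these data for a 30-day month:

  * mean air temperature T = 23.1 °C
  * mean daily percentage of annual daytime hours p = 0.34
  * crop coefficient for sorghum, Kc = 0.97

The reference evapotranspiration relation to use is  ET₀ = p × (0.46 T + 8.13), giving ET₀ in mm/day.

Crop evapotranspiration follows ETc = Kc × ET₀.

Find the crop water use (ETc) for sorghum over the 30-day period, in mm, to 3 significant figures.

186 mm

ET₀ = 0.34 × (0.46 × 23.1 + 8.13) = 0.34 × 18.756 = 6.3770 mm/d
ETc = Kc × ET₀ = 0.97 × 6.3770 = 6.1857 mm/d
Over 30 days: 6.1857 × 30 = 185.571 mm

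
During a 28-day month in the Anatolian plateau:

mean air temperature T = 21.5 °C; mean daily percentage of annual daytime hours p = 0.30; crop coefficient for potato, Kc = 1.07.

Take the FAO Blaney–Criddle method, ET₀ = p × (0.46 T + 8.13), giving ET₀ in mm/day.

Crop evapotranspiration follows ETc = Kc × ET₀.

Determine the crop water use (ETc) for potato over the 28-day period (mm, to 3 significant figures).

ET₀ = 0.30 × (0.46 × 21.5 + 8.13) = 0.30 × 18.020 = 5.4060 mm/d
ETc = Kc × ET₀ = 1.07 × 5.4060 = 5.7844 mm/d
Over 28 days: 5.7844 × 28 = 161.963 mm

162 mm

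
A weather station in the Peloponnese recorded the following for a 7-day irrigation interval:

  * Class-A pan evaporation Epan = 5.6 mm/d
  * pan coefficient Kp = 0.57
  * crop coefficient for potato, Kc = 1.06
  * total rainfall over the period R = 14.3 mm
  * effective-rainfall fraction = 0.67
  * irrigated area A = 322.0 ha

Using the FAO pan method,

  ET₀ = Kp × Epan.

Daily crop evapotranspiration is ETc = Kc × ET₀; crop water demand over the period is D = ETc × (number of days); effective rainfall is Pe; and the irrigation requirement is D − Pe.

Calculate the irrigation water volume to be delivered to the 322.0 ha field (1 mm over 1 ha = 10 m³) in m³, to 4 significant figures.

ET₀ = 0.57 × 5.6 = 3.1920 mm/d
ETc = Kc × ET₀ = 1.06 × 3.1920 = 3.3835 mm/d
Crop demand D = ETc × 7 d = 3.3835 × 7 = 23.685 mm
Pe = 0.67 × 14.3 = 9.581 mm
D − Pe = 23.685 − 9.581 = 14.104 mm
Volume = 14.104 mm × 322.0 ha × 10 = 45414.9 m³

45410 m³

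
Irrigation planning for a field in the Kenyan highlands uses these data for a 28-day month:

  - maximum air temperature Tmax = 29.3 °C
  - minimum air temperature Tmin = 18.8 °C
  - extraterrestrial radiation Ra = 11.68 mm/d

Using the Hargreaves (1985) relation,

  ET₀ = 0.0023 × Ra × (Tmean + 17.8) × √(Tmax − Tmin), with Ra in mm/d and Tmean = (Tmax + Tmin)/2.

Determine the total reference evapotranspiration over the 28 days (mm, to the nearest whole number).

Tmean = (29.3 + 18.8)/2 = 24.05 °C
ET₀ = 0.0023 × 11.68 × (24.05 + 17.8) × √10.5 = 0.0023 × 11.68 × 41.85 × 3.2404 = 3.6430 mm/d
Over 28 days: 3.6430 × 28 = 102.004 mm

102 mm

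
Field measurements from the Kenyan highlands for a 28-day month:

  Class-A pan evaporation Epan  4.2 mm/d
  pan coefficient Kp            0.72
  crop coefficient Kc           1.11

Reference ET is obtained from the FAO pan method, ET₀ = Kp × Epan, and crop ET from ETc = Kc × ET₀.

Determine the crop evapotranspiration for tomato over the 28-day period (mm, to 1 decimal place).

94.0 mm

ET₀ = 0.72 × 4.2 = 3.0240 mm/d
ETc = Kc × ET₀ = 1.11 × 3.0240 = 3.3566 mm/d
Over 28 days: 3.3566 × 28 = 93.985 mm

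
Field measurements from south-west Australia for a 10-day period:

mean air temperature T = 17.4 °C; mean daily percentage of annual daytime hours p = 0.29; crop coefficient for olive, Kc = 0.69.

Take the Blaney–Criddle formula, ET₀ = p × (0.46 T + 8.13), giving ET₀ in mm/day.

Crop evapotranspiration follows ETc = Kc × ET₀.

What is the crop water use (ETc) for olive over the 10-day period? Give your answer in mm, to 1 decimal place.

ET₀ = 0.29 × (0.46 × 17.4 + 8.13) = 0.29 × 16.134 = 4.6789 mm/d
ETc = Kc × ET₀ = 0.69 × 4.6789 = 3.2284 mm/d
Over 10 days: 3.2284 × 10 = 32.284 mm

32.3 mm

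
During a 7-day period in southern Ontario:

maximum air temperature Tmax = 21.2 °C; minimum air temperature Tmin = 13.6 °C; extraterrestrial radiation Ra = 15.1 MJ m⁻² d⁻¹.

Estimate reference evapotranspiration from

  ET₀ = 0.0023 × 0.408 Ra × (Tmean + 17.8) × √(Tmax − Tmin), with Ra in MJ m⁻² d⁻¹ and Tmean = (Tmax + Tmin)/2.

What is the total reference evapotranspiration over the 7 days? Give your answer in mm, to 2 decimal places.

Tmean = (21.2 + 13.6)/2 = 17.40 °C
0.408 Ra = 0.408 × 15.1 = 6.1608 mm/d equivalent
ET₀ = 0.0023 × 6.1608 × (17.40 + 17.8) × √7.6 = 0.0023 × 6.1608 × 35.20 × 2.7568 = 1.3750 mm/d
Over 7 days: 1.3750 × 7 = 9.625 mm

9.63 mm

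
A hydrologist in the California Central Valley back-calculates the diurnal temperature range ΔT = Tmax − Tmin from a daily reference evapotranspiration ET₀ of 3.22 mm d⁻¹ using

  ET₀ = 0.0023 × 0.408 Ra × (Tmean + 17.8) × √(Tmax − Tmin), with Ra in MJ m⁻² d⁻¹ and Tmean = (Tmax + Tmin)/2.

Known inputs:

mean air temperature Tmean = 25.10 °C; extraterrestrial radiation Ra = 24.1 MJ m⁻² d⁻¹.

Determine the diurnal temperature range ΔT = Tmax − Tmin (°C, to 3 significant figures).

11.0 °C

√ΔT = ET₀ / [0.0023 × 0.408 × Ra × (Tmean+17.8)] = 3.22 / (0.0023 × 9.8328 × 42.90) = 3.3189
ΔT = 3.3189² = 11.015 °C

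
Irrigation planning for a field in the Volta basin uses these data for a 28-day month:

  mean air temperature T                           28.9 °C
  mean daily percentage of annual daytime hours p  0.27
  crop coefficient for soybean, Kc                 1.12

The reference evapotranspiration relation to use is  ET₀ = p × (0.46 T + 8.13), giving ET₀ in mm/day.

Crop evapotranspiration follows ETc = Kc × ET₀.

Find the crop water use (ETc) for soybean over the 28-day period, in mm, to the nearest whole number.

181 mm

ET₀ = 0.27 × (0.46 × 28.9 + 8.13) = 0.27 × 21.424 = 5.7845 mm/d
ETc = Kc × ET₀ = 1.12 × 5.7845 = 6.4786 mm/d
Over 28 days: 6.4786 × 28 = 181.401 mm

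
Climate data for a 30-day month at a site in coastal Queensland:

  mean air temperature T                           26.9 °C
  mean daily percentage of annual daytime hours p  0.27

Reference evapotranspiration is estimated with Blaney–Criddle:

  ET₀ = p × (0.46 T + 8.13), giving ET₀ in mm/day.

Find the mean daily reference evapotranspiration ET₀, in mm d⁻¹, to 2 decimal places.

5.54 mm d⁻¹

ET₀ = 0.27 × (0.46 × 26.9 + 8.13) = 0.27 × 20.504 = 5.5361 mm/d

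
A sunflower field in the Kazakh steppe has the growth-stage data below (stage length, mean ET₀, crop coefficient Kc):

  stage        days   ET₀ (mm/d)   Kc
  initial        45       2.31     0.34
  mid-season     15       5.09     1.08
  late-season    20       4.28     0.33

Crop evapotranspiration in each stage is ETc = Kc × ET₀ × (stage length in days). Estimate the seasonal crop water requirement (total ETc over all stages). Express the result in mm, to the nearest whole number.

146 mm

initial: 0.34 × 2.31 × 45 = 35.34 mm
mid-season: 1.08 × 5.09 × 15 = 82.46 mm
late-season: 0.33 × 4.28 × 20 = 28.25 mm
Seasonal total = 146.05 mm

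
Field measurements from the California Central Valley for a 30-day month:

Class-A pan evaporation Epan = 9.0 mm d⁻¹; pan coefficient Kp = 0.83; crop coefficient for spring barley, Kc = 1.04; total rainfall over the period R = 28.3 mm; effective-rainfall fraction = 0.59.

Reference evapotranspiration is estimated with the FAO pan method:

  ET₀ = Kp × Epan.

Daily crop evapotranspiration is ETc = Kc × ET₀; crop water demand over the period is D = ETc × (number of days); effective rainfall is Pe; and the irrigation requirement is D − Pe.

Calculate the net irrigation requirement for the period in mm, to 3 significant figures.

ET₀ = 0.83 × 9.0 = 7.4700 mm/d
ETc = Kc × ET₀ = 1.04 × 7.4700 = 7.7688 mm/d
Crop demand D = ETc × 30 d = 7.7688 × 30 = 233.064 mm
Pe = 0.59 × 28.3 = 16.697 mm
D − Pe = 233.064 − 16.697 = 216.367 mm

216 mm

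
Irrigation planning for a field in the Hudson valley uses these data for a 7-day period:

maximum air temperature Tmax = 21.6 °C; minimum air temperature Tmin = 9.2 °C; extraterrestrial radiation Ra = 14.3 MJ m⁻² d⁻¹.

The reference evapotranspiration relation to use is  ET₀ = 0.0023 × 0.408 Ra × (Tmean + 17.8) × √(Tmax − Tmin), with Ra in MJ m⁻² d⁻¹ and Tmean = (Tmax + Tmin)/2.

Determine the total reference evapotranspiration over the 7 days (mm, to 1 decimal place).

Tmean = (21.6 + 9.2)/2 = 15.40 °C
0.408 Ra = 0.408 × 14.3 = 5.8344 mm/d equivalent
ET₀ = 0.0023 × 5.8344 × (15.40 + 17.8) × √12.4 = 0.0023 × 5.8344 × 33.20 × 3.5214 = 1.5688 mm/d
Over 7 days: 1.5688 × 7 = 10.982 mm

11.0 mm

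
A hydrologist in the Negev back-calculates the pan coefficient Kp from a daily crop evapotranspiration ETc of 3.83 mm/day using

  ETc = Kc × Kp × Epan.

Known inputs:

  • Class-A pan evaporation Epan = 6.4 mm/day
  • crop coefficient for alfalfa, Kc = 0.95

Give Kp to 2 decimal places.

ETc = Kc × Kp × Epan  ⇒  Kp = ETc / (Kc × Epan)
Kp = 3.83 / (0.95 × 6.4) = 3.83 / 6.080 = 0.6299

0.63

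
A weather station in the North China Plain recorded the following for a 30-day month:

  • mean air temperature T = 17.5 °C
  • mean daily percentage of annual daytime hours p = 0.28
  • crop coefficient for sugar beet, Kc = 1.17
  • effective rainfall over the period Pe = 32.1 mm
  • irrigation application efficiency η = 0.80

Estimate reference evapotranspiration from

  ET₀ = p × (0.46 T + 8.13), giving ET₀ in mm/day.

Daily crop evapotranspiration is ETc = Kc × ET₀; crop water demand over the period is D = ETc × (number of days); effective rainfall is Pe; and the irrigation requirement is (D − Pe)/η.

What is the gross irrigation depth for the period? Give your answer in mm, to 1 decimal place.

158.6 mm

ET₀ = 0.28 × (0.46 × 17.5 + 8.13) = 0.28 × 16.180 = 4.5304 mm/d
ETc = Kc × ET₀ = 1.17 × 4.5304 = 5.3006 mm/d
Crop demand D = ETc × 30 d = 5.3006 × 30 = 159.018 mm
D − Pe = 159.018 − 32.1 = 126.918 mm
Gross irrigation = 126.918 / 0.80 = 158.648 mm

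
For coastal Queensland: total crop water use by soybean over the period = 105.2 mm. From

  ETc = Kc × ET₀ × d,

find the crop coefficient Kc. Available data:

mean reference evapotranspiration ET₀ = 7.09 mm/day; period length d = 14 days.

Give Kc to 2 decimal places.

ETc = Kc × ET₀ × d  ⇒  Kc = ETc / (ET₀ × d)
Kc = 105.2 / (7.09 × 14) = 105.2 / 99.26 = 1.0598

1.06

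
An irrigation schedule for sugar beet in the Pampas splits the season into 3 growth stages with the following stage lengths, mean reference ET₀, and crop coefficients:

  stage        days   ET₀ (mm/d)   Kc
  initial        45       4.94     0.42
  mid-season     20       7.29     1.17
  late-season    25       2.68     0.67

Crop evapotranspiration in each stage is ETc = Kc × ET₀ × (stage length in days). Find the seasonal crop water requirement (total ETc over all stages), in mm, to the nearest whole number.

initial: 0.42 × 4.94 × 45 = 93.37 mm
mid-season: 1.17 × 7.29 × 20 = 170.59 mm
late-season: 0.67 × 2.68 × 25 = 44.89 mm
Seasonal total = 308.85 mm

309 mm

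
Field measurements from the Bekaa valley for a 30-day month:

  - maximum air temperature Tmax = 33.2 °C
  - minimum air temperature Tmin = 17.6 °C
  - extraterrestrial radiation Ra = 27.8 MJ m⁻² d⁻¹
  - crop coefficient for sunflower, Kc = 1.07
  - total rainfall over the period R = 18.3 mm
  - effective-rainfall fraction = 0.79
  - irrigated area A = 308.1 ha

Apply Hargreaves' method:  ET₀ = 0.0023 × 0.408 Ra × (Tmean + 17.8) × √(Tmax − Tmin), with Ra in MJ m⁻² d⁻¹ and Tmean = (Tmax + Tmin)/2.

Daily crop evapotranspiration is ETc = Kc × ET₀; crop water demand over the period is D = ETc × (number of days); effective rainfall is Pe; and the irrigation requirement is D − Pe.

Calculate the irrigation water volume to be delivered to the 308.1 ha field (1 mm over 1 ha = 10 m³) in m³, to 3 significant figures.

Tmean = (33.2 + 17.6)/2 = 25.40 °C
0.408 Ra = 0.408 × 27.8 = 11.3424 mm/d equivalent
ET₀ = 0.0023 × 11.3424 × (25.40 + 17.8) × √15.6 = 0.0023 × 11.3424 × 43.20 × 3.9497 = 4.4512 mm/d
ETc = Kc × ET₀ = 1.07 × 4.4512 = 4.7628 mm/d
Crop demand D = ETc × 30 d = 4.7628 × 30 = 142.884 mm
Pe = 0.79 × 18.3 = 14.457 mm
D − Pe = 142.884 − 14.457 = 128.427 mm
Volume = 128.427 mm × 308.1 ha × 10 = 395683.6 m³

396000 m³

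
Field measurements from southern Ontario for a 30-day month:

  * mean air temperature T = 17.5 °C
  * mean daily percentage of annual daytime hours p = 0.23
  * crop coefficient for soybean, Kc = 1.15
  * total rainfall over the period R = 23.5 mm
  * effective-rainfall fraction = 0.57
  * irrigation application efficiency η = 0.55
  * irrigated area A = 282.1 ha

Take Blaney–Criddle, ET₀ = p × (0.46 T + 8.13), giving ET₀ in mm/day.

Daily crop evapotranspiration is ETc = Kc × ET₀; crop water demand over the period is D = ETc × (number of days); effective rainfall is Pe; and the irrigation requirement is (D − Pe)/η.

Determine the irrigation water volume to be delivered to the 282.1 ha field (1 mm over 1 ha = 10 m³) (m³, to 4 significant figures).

589800 m³

ET₀ = 0.23 × (0.46 × 17.5 + 8.13) = 0.23 × 16.180 = 3.7214 mm/d
ETc = Kc × ET₀ = 1.15 × 3.7214 = 4.2796 mm/d
Crop demand D = ETc × 30 d = 4.2796 × 30 = 128.388 mm
Pe = 0.57 × 23.5 = 13.395 mm
D − Pe = 128.388 − 13.395 = 114.993 mm
Gross irrigation = 114.993 / 0.55 = 209.078 mm
Volume = 209.078 mm × 282.1 ha × 10 = 589809.0 m³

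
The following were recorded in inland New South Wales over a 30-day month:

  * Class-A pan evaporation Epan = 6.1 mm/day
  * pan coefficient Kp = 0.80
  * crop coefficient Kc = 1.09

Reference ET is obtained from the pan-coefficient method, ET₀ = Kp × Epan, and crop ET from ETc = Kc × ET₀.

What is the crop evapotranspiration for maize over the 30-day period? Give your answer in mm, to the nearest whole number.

160 mm

ET₀ = 0.80 × 6.1 = 4.8800 mm/d
ETc = Kc × ET₀ = 1.09 × 4.8800 = 5.3192 mm/d
Over 30 days: 5.3192 × 30 = 159.576 mm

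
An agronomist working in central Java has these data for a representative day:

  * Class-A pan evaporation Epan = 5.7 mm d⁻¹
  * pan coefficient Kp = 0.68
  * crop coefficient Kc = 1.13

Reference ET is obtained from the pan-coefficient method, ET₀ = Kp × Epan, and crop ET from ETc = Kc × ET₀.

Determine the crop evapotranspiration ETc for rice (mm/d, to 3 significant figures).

4.38 mm/d

ET₀ = 0.68 × 5.7 = 3.8760 mm/d
ETc = Kc × ET₀ = 1.13 × 3.8760 = 4.3799 mm/d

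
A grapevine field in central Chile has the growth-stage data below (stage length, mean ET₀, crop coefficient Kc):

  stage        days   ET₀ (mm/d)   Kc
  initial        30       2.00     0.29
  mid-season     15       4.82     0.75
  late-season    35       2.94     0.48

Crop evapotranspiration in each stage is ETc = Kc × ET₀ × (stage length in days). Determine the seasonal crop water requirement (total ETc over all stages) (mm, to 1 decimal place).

initial: 0.29 × 2.00 × 30 = 17.40 mm
mid-season: 0.75 × 4.82 × 15 = 54.23 mm
late-season: 0.48 × 2.94 × 35 = 49.39 mm
Seasonal total = 121.02 mm

121.0 mm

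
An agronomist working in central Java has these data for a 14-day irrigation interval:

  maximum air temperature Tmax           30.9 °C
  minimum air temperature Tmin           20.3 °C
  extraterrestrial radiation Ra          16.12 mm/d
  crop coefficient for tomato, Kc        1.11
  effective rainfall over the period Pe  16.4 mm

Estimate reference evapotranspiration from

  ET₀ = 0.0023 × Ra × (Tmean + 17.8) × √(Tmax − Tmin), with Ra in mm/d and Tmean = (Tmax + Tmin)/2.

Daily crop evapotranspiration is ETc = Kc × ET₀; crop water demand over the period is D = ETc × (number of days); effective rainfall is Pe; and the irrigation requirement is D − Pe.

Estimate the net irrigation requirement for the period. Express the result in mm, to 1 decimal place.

Tmean = (30.9 + 20.3)/2 = 25.60 °C
ET₀ = 0.0023 × 16.12 × (25.60 + 17.8) × √10.6 = 0.0023 × 16.12 × 43.40 × 3.2558 = 5.2389 mm/d
ETc = Kc × ET₀ = 1.11 × 5.2389 = 5.8152 mm/d
Crop demand D = ETc × 14 d = 5.8152 × 14 = 81.413 mm
D − Pe = 81.413 − 16.4 = 65.013 mm

65.0 mm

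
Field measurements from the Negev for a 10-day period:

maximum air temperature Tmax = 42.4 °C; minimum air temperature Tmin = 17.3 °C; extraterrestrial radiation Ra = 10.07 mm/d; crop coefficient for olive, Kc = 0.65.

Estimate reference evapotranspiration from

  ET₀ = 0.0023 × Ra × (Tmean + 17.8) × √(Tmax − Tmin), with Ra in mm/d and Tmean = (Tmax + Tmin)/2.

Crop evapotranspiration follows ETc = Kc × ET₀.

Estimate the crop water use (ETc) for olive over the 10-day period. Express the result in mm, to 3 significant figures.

35.9 mm

Tmean = (42.4 + 17.3)/2 = 29.85 °C
ET₀ = 0.0023 × 10.07 × (29.85 + 17.8) × √25.1 = 0.0023 × 10.07 × 47.65 × 5.0100 = 5.5291 mm/d
ETc = Kc × ET₀ = 0.65 × 5.5291 = 3.5939 mm/d
Over 10 days: 3.5939 × 10 = 35.939 mm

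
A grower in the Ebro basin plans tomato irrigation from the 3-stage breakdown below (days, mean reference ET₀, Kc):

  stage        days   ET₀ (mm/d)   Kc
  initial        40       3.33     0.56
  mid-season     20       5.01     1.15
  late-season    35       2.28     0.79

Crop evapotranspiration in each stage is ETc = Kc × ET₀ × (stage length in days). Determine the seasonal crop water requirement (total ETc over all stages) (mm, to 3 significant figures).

initial: 0.56 × 3.33 × 40 = 74.59 mm
mid-season: 1.15 × 5.01 × 20 = 115.23 mm
late-season: 0.79 × 2.28 × 35 = 63.04 mm
Seasonal total = 252.86 mm

253 mm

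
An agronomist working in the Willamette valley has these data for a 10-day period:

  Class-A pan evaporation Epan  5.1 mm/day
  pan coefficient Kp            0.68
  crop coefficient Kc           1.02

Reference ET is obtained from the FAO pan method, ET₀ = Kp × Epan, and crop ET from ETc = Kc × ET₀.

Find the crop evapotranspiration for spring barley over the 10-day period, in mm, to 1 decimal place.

35.4 mm

ET₀ = 0.68 × 5.1 = 3.4680 mm/d
ETc = Kc × ET₀ = 1.02 × 3.4680 = 3.5374 mm/d
Over 10 days: 3.5374 × 10 = 35.374 mm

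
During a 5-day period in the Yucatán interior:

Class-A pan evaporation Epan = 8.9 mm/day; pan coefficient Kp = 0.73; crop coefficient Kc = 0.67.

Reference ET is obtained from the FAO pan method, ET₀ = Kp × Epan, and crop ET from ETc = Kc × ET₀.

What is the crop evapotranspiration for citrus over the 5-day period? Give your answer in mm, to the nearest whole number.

ET₀ = 0.73 × 8.9 = 6.4970 mm/d
ETc = Kc × ET₀ = 0.67 × 6.4970 = 4.3530 mm/d
Over 5 days: 4.3530 × 5 = 21.765 mm

22 mm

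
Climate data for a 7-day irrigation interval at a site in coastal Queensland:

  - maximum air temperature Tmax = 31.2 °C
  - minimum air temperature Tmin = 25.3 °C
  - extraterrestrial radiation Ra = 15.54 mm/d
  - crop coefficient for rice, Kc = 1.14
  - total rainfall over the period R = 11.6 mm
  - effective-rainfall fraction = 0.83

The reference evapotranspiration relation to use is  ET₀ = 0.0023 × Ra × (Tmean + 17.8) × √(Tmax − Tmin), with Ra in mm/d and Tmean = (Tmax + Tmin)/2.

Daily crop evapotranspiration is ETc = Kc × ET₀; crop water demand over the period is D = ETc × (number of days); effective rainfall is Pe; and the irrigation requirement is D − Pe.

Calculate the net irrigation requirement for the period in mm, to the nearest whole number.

22 mm

Tmean = (31.2 + 25.3)/2 = 28.25 °C
ET₀ = 0.0023 × 15.54 × (28.25 + 17.8) × √5.9 = 0.0023 × 15.54 × 46.05 × 2.4290 = 3.9979 mm/d
ETc = Kc × ET₀ = 1.14 × 3.9979 = 4.5576 mm/d
Crop demand D = ETc × 7 d = 4.5576 × 7 = 31.903 mm
Pe = 0.83 × 11.6 = 9.628 mm
D − Pe = 31.903 − 9.628 = 22.275 mm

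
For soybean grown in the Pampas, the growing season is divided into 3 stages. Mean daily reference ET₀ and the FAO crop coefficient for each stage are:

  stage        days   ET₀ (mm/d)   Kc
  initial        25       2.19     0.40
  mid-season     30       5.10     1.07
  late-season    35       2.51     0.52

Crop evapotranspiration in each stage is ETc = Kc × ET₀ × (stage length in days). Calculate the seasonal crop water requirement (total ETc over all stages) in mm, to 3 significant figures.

231 mm

initial: 0.40 × 2.19 × 25 = 21.90 mm
mid-season: 1.07 × 5.10 × 30 = 163.71 mm
late-season: 0.52 × 2.51 × 35 = 45.68 mm
Seasonal total = 231.29 mm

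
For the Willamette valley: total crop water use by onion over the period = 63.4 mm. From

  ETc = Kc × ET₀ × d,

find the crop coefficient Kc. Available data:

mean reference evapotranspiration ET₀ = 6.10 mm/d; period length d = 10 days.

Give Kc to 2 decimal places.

ETc = Kc × ET₀ × d  ⇒  Kc = ETc / (ET₀ × d)
Kc = 63.4 / (6.10 × 10) = 63.4 / 61.00 = 1.0393

1.04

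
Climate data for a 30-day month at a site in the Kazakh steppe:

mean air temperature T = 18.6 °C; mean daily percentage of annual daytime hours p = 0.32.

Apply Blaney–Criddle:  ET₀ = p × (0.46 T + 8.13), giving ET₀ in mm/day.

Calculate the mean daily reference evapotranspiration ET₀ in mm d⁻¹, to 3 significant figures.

ET₀ = 0.32 × (0.46 × 18.6 + 8.13) = 0.32 × 16.686 = 5.3395 mm/d

5.34 mm d⁻¹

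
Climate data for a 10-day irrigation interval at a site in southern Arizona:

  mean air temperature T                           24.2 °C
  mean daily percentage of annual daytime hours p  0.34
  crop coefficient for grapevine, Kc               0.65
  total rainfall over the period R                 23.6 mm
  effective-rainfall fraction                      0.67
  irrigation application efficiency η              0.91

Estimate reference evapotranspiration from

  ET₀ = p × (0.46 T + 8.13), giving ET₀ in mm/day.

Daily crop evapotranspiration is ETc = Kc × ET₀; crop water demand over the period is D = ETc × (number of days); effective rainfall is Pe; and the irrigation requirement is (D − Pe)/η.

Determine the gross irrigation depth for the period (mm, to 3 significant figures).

ET₀ = 0.34 × (0.46 × 24.2 + 8.13) = 0.34 × 19.262 = 6.5491 mm/d
ETc = Kc × ET₀ = 0.65 × 6.5491 = 4.2569 mm/d
Crop demand D = ETc × 10 d = 4.2569 × 10 = 42.569 mm
Pe = 0.67 × 23.6 = 15.812 mm
D − Pe = 42.569 − 15.812 = 26.757 mm
Gross irrigation = 26.757 / 0.91 = 29.403 mm

29.4 mm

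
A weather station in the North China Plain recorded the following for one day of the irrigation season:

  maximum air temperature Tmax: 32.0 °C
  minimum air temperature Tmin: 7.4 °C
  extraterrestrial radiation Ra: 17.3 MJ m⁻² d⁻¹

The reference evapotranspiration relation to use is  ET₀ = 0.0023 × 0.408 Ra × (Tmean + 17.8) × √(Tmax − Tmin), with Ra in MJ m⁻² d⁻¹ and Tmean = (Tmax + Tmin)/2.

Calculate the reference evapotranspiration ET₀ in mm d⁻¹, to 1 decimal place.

3.0 mm d⁻¹

Tmean = (32.0 + 7.4)/2 = 19.70 °C
0.408 Ra = 0.408 × 17.3 = 7.0584 mm/d equivalent
ET₀ = 0.0023 × 7.0584 × (19.70 + 17.8) × √24.6 = 0.0023 × 7.0584 × 37.50 × 4.9598 = 3.0195 mm/d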